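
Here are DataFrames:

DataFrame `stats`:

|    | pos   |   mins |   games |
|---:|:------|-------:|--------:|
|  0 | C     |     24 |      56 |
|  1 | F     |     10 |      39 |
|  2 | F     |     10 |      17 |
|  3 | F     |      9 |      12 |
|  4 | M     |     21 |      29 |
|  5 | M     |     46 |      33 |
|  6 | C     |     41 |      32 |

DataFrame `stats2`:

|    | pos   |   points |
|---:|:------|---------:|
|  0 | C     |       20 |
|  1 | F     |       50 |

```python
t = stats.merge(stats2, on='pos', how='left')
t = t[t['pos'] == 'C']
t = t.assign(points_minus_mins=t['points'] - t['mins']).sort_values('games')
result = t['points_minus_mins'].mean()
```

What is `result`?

merge on 'pos' (how='left') → 7 rows:
  pos  mins  games  points
0   C    24     56    20.0
1   F    10     39    50.0
2   F    10     17    50.0
3   F     9     12    50.0
4   M    21     29     NaN
5   M    46     33     NaN
6   C    41     32    20.0
filter rows where pos == 'C':
  pos  mins  games  points
0   C    24     56    20.0
6   C    41     32    20.0
add column points_minus_mins = t['points'] - t['mins']:
  pos  mins  games  points  points_minus_mins
0   C    24     56    20.0               -4.0
6   C    41     32    20.0              -21.0
sort by games:
  pos  mins  games  points  points_minus_mins
6   C    41     32    20.0              -21.0
0   C    24     56    20.0               -4.0

-12.5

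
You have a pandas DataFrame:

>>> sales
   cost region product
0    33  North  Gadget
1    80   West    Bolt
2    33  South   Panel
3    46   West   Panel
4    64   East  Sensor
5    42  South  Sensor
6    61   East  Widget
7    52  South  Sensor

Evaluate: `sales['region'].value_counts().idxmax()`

South

value_counts of region:
region
South    3
West     2
East     2
North    1
Name: count, dtype: int64
Hence South.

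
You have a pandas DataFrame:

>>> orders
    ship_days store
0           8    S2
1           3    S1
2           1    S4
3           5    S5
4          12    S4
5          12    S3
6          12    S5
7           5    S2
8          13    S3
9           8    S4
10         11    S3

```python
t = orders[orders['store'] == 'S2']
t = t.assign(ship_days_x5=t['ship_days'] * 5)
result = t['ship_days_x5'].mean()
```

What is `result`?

filter rows where store == 'S2':
   ship_days store
0          8    S2
7          5    S2
add column ship_days_x5 = t['ship_days'] * 5:
   ship_days store  ship_days_x5
0          8    S2            40
7          5    S2            25
mean of column 'ship_days_x5' → 32.5

32.5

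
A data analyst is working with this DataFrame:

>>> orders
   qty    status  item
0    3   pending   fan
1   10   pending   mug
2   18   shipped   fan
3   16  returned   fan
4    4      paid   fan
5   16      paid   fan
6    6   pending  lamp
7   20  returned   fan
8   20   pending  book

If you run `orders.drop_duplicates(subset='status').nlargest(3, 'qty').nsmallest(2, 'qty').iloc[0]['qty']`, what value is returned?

drop duplicate status (keep=first):
   qty    status item
0    3   pending  fan
2   18   shipped  fan
3   16  returned  fan
4    4      paid  fan
take 3 rows with largest qty:
   qty    status item
2   18   shipped  fan
3   16  returned  fan
4    4      paid  fan
take 2 rows with smallest qty:
   qty    status item
4    4      paid  fan
3   16  returned  fan

4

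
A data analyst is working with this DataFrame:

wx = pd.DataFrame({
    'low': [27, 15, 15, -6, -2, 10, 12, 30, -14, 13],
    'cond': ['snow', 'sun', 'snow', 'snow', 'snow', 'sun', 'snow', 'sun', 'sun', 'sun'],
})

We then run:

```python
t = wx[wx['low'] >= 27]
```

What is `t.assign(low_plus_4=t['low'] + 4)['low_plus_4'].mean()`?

32.5

filter rows where low >= 27:
   low  cond
0   27  snow
7   30   sun
add column low_plus_4 = t['low'] + 4:
   low  cond  low_plus_4
0   27  snow          31
7   30   sun          34
Reading off the mean of column 'low_plus_4', we get 32.5.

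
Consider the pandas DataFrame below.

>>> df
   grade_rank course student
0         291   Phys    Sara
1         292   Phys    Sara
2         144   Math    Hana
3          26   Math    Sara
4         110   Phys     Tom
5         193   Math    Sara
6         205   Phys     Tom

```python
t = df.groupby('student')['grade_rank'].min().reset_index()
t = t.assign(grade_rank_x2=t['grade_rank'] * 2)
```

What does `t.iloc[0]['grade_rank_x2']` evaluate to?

288

group by student, min of grade_rank:
student
Hana    144
Sara     26
Tom     110
Name: grade_rank, dtype: int64
reset_index():
  student  grade_rank
0    Hana         144
1    Sara          26
2     Tom         110
add column grade_rank_x2 = t['grade_rank'] * 2:
  student  grade_rank  grade_rank_x2
0    Hana         144            288
1    Sara          26             52
2     Tom         110            220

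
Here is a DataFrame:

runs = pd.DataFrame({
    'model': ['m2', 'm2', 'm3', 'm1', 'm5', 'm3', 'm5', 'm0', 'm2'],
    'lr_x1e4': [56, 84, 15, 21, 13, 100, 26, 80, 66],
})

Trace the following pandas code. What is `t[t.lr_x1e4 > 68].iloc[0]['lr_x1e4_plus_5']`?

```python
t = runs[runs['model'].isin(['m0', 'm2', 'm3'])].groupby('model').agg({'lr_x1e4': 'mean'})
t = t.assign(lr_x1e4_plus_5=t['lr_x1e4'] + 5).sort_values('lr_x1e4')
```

73.6666666667

filter rows where model in ['m0', 'm2', 'm3']:
  model  lr_x1e4
0    m2       56
1    m2       84
2    m3       15
5    m3      100
7    m0       80
8    m2       66
group by model, mean of lr_x1e4:
         lr_x1e4
model           
m0     80.000000
m2     68.666667
m3     57.500000
add column lr_x1e4_plus_5 = t['lr_x1e4'] + 5:
         lr_x1e4  lr_x1e4_plus_5
model                           
m0     80.000000       85.000000
m2     68.666667       73.666667
m3     57.500000       62.500000
sort by lr_x1e4:
         lr_x1e4  lr_x1e4_plus_5
model                           
m3     57.500000       62.500000
m2     68.666667       73.666667
m0     80.000000       85.000000
filter rows where lr_x1e4 > 68:
         lr_x1e4  lr_x1e4_plus_5
model                           
m2     68.666667       73.666667
m0     80.000000       85.000000
The value at position 0, column 'lr_x1e4_plus_5' is 73.6666666667.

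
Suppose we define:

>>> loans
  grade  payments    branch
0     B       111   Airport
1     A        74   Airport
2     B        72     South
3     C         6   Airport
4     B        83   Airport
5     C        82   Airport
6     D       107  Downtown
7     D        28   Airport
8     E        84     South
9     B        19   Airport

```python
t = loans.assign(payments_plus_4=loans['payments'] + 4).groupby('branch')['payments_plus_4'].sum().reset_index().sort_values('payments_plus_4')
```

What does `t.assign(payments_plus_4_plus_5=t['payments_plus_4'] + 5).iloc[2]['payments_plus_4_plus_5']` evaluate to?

436

add column payments_plus_4 = loans['payments'] + 4:
  grade  payments    branch  payments_plus_4
0     B       111   Airport              115
1     A        74   Airport               78
2     B        72     South               76
3     C         6   Airport               10
4     B        83   Airport               87
5     C        82   Airport               86
6     D       107  Downtown              111
7     D        28   Airport               32
8     E        84     South               88
9     B        19   Airport               23
group by branch, sum of payments_plus_4:
branch
Airport     431
Downtown    111
South       164
Name: payments_plus_4, dtype: int64
reset_index():
     branch  payments_plus_4
0   Airport              431
1  Downtown              111
2     South              164
sort by payments_plus_4:
     branch  payments_plus_4
1  Downtown              111
2     South              164
0   Airport              431
add column payments_plus_4_plus_5 = t['payments_plus_4'] + 5:
     branch  payments_plus_4  payments_plus_4_plus_5
1  Downtown              111                     116
2     South              164                     169
0   Airport              431                     436
Taking the value at position 2, column 'payments_plus_4_plus_5' gives 436.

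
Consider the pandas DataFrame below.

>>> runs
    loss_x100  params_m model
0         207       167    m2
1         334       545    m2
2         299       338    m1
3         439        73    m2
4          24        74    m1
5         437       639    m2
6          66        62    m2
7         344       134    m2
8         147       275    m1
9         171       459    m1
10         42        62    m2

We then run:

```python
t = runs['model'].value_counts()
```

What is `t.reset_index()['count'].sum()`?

11

value_counts of model:
model
m2    7
m1    4
Name: count, dtype: int64
reset_index():
  model  count
0    m2      7
1    m1      4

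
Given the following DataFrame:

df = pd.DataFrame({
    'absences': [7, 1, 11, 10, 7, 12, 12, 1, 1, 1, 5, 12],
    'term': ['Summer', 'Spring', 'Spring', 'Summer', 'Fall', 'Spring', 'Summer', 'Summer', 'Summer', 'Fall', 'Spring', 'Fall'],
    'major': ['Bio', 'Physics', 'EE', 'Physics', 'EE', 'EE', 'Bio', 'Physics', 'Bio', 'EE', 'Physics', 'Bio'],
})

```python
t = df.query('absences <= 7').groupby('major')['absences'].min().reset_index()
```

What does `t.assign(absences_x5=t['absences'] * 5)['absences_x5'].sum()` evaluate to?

filter rows where absences <= 7:
    absences    term    major
0          7  Summer      Bio
1          1  Spring  Physics
4          7    Fall       EE
7          1  Summer  Physics
8          1  Summer      Bio
9          1    Fall       EE
10         5  Spring  Physics
group by major, min of absences:
major
Bio        1
EE         1
Physics    1
Name: absences, dtype: int64
reset_index():
     major  absences
0      Bio         1
1       EE         1
2  Physics         1
add column absences_x5 = t['absences'] * 5:
     major  absences  absences_x5
0      Bio         1            5
1       EE         1            5
2  Physics         1            5

15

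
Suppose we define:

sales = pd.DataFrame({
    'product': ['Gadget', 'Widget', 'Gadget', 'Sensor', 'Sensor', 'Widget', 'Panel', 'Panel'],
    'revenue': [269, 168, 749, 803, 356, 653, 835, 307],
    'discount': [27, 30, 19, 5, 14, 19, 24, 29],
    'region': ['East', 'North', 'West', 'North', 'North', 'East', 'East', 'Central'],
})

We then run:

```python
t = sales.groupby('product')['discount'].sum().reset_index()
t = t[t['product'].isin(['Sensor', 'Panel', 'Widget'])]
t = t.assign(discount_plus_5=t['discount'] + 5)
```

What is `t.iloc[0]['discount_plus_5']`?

58

group by product, sum of discount:
product
Gadget    46
Panel     53
Sensor    19
Widget    49
Name: discount, dtype: int64
reset_index():
  product  discount
0  Gadget        46
1   Panel        53
2  Sensor        19
3  Widget        49
filter rows where product in ['Sensor', 'Panel', 'Widget']:
  product  discount
1   Panel        53
2  Sensor        19
3  Widget        49
add column discount_plus_5 = t['discount'] + 5:
  product  discount  discount_plus_5
1   Panel        53               58
2  Sensor        19               24
3  Widget        49               54
Hence 58.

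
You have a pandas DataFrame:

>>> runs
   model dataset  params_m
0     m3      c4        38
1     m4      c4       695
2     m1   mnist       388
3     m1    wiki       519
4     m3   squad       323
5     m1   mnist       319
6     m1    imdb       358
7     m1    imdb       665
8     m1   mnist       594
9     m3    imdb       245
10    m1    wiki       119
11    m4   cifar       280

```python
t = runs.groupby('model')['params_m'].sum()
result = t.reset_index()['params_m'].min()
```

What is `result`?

606

group by model, sum of params_m:
model
m1    2962
m3     606
m4     975
Name: params_m, dtype: int64
reset_index():
  model  params_m
0    m1      2962
1    m3       606
2    m4       975
The min of column 'params_m' is 606.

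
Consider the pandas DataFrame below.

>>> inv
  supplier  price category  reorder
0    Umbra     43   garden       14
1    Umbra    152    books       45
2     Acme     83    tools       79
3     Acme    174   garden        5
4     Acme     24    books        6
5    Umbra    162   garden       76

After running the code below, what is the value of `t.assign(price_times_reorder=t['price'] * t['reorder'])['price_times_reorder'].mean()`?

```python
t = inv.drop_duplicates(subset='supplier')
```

drop duplicate supplier (keep=first):
  supplier  price category  reorder
0    Umbra     43   garden       14
2     Acme     83    tools       79
add column price_times_reorder = t['price'] * t['reorder']:
  supplier  price category  reorder  price_times_reorder
0    Umbra     43   garden       14                  602
2     Acme     83    tools       79                 6557
Hence 3579.5.

3579.5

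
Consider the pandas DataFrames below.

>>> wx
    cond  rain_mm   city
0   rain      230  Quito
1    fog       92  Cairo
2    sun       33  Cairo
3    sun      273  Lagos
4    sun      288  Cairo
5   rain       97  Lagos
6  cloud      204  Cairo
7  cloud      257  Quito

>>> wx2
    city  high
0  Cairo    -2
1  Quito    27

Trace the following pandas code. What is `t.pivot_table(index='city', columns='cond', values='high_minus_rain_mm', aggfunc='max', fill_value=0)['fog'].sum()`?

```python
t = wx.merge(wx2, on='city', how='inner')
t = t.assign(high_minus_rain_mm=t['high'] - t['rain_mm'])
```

merge on 'city' (how='inner') → 6 rows:
    cond  rain_mm   city  high
0   rain      230  Quito    27
1    fog       92  Cairo    -2
2    sun       33  Cairo    -2
3    sun      288  Cairo    -2
4  cloud      204  Cairo    -2
5  cloud      257  Quito    27
add column high_minus_rain_mm = t['high'] - t['rain_mm']:
    cond  rain_mm   city  high  high_minus_rain_mm
0   rain      230  Quito    27                -203
1    fog       92  Cairo    -2                 -94
2    sun       33  Cairo    -2                 -35
3    sun      288  Cairo    -2                -290
4  cloud      204  Cairo    -2                -206
5  cloud      257  Quito    27                -230
pivot: rows=city, cols=cond, max(high_minus_rain_mm):
cond   cloud  fog  rain  sun
city                        
Cairo   -206  -94     0  -35
Quito   -230    0  -203    0

-94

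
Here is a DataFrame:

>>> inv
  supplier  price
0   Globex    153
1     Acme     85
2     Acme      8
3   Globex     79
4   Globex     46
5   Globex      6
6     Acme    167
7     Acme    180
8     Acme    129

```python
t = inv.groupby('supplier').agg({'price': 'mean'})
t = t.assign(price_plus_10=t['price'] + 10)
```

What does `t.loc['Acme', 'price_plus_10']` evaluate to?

group by supplier, mean of price:
          price
supplier       
Acme      113.8
Globex     71.0
add column price_plus_10 = t['price'] + 10:
          price  price_plus_10
supplier                      
Acme      113.8          123.8
Globex     71.0           81.0
The value at row 'Acme', column 'price_plus_10' is 123.8.

123.8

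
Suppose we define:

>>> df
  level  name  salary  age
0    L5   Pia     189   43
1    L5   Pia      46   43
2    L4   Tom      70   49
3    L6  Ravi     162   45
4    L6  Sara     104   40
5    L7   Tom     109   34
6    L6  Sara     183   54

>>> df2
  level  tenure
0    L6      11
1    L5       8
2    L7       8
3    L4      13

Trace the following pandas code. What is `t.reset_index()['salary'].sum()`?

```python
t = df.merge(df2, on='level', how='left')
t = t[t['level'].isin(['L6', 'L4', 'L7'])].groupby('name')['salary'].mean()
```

395.0

merge on 'level' (how='left') → 7 rows:
  level  name  salary  age  tenure
0    L5   Pia     189   43       8
1    L5   Pia      46   43       8
2    L4   Tom      70   49      13
3    L6  Ravi     162   45      11
4    L6  Sara     104   40      11
5    L7   Tom     109   34       8
6    L6  Sara     183   54      11
filter rows where level in ['L6', 'L4', 'L7']:
  level  name  salary  age  tenure
2    L4   Tom      70   49      13
3    L6  Ravi     162   45      11
4    L6  Sara     104   40      11
5    L7   Tom     109   34       8
6    L6  Sara     183   54      11
group by name, mean of salary:
name
Ravi    162.0
Sara    143.5
Tom      89.5
Name: salary, dtype: float64
reset_index():
   name  salary
0  Ravi   162.0
1  Sara   143.5
2   Tom    89.5
Reading off the sum of column 'salary', we get 395.0.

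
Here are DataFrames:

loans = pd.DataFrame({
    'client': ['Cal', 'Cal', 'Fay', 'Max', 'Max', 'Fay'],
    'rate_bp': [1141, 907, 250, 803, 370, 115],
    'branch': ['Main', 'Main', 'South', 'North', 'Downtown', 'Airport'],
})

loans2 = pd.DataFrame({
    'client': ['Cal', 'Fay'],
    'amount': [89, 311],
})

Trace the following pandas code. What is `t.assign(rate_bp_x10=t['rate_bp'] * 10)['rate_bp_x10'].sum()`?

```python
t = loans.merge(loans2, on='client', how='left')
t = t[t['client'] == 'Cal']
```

merge on 'client' (how='left') → 6 rows:
  client  rate_bp    branch  amount
0    Cal     1141      Main    89.0
1    Cal      907      Main    89.0
2    Fay      250     South   311.0
3    Max      803     North     NaN
4    Max      370  Downtown     NaN
5    Fay      115   Airport   311.0
filter rows where client == 'Cal':
  client  rate_bp branch  amount
0    Cal     1141   Main    89.0
1    Cal      907   Main    89.0
add column rate_bp_x10 = t['rate_bp'] * 10:
  client  rate_bp branch  amount  rate_bp_x10
0    Cal     1141   Main    89.0        11410
1    Cal      907   Main    89.0         9070
The sum of column 'rate_bp_x10' is 20480.

20480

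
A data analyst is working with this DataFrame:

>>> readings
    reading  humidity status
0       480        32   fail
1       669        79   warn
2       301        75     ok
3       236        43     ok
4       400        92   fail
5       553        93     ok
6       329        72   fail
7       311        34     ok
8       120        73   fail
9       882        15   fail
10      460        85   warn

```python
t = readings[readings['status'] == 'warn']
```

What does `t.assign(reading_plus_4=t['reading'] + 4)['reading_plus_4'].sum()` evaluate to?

filter rows where status == 'warn':
    reading  humidity status
1       669        79   warn
10      460        85   warn
add column reading_plus_4 = t['reading'] + 4:
    reading  humidity status  reading_plus_4
1       669        79   warn             673
10      460        85   warn             464
Hence 1137.

1137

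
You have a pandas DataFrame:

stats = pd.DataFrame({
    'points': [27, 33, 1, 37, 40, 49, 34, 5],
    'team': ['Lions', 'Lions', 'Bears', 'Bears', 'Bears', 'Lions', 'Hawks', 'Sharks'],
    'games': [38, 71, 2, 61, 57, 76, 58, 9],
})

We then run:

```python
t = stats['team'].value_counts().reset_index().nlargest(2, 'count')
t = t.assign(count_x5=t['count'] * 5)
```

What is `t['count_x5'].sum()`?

30

value_counts of team:
team
Lions     3
Bears     3
Hawks     1
Sharks    1
Name: count, dtype: int64
reset_index():
     team  count
0   Lions      3
1   Bears      3
2   Hawks      1
3  Sharks      1
take 2 rows with largest count:
    team  count
0  Lions      3
1  Bears      3
add column count_x5 = t['count'] * 5:
    team  count  count_x5
0  Lions      3        15
1  Bears      3        15
Taking the sum of column 'count_x5' gives 30.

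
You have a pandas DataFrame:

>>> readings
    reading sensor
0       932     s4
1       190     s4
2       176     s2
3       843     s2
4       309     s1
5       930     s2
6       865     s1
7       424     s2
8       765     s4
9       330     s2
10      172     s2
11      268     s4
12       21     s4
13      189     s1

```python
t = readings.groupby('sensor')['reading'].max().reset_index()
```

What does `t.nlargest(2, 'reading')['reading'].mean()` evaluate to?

group by sensor, max of reading:
sensor
s1    865
s2    930
s4    932
Name: reading, dtype: int64
reset_index():
  sensor  reading
0     s1      865
1     s2      930
2     s4      932
take 2 rows with largest reading:
  sensor  reading
2     s4      932
1     s2      930

931.0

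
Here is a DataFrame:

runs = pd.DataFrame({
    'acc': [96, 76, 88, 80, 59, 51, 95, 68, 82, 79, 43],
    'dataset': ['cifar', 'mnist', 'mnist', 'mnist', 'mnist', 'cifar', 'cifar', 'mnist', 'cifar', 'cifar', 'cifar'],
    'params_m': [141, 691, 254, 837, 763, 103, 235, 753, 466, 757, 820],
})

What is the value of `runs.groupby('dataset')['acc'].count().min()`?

5

group by dataset, count of acc:
dataset
cifar    6
mnist    5
Name: acc, dtype: int64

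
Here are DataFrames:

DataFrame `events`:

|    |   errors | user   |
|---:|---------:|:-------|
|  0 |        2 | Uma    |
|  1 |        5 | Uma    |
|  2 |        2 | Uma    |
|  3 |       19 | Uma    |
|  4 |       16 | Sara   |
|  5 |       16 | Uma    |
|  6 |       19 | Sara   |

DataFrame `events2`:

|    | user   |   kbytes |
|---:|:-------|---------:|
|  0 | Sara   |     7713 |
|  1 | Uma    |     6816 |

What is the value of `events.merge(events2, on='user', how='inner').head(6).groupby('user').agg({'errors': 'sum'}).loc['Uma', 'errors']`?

44

merge on 'user' (how='inner') → 7 rows:
   errors  user  kbytes
0       2   Uma    6816
1       5   Uma    6816
2       2   Uma    6816
3      19   Uma    6816
4      16  Sara    7713
5      16   Uma    6816
6      19  Sara    7713
take first 6 rows:
   errors  user  kbytes
0       2   Uma    6816
1       5   Uma    6816
2       2   Uma    6816
3      19   Uma    6816
4      16  Sara    7713
5      16   Uma    6816
group by user, sum of errors:
      errors
user        
Sara      16
Uma       44
Then the value at row 'Uma', column 'errors': 44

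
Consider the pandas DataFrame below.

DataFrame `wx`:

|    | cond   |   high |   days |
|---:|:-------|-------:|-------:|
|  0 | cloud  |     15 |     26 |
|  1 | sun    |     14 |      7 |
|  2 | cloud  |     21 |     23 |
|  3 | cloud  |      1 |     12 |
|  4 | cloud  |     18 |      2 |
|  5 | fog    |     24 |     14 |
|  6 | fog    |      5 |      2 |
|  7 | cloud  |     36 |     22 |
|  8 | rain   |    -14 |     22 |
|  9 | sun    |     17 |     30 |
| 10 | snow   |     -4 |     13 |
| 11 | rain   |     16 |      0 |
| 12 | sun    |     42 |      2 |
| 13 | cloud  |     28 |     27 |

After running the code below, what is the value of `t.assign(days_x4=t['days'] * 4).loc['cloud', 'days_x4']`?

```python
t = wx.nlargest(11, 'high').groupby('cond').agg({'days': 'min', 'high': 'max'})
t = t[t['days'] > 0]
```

take 11 rows with largest high:
     cond  high  days
12    sun    42     2
7   cloud    36    22
13  cloud    28    27
5     fog    24    14
2   cloud    21    23
4   cloud    18     2
9     sun    17    30
11   rain    16     0
0   cloud    15    26
1     sun    14     7
6     fog     5     2
group by cond: min(days), max(high):
       days  high
cond             
cloud     2    36
fog       2    24
rain      0    16
sun       2    42
filter rows where days > 0:
       days  high
cond             
cloud     2    36
fog       2    24
sun       2    42
add column days_x4 = t['days'] * 4:
       days  high  days_x4
cond                      
cloud     2    36        8
fog       2    24        8
sun       2    42        8
Hence 8.

8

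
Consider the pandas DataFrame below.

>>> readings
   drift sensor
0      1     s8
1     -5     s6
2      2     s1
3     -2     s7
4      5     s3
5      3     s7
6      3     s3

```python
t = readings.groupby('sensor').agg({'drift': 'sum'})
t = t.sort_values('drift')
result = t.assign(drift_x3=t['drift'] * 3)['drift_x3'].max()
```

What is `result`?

24

group by sensor, sum of drift:
        drift
sensor       
s1          2
s3          8
s6         -5
s7          1
s8          1
sort by drift:
        drift
sensor       
s6         -5
s7          1
s8          1
s1          2
s3          8
add column drift_x3 = t['drift'] * 3:
        drift  drift_x3
sensor                 
s6         -5       -15
s7          1         3
s8          1         3
s1          2         6
s3          8        24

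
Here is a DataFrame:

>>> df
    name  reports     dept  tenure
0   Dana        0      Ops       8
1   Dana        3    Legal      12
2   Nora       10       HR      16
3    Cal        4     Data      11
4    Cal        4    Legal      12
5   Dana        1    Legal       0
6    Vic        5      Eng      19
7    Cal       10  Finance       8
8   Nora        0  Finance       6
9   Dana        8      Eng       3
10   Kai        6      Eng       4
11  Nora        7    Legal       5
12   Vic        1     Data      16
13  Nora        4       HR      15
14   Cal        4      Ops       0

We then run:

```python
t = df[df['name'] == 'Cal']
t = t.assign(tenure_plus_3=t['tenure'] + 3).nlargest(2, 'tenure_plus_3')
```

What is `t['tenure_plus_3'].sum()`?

filter rows where name == 'Cal':
   name  reports     dept  tenure
3   Cal        4     Data      11
4   Cal        4    Legal      12
7   Cal       10  Finance       8
14  Cal        4      Ops       0
add column tenure_plus_3 = t['tenure'] + 3:
   name  reports     dept  tenure  tenure_plus_3
3   Cal        4     Data      11             14
4   Cal        4    Legal      12             15
7   Cal       10  Finance       8             11
14  Cal        4      Ops       0              3
take 2 rows with largest tenure_plus_3:
  name  reports   dept  tenure  tenure_plus_3
4  Cal        4  Legal      12             15
3  Cal        4   Data      11             14
Taking the sum of column 'tenure_plus_3' gives 29.

29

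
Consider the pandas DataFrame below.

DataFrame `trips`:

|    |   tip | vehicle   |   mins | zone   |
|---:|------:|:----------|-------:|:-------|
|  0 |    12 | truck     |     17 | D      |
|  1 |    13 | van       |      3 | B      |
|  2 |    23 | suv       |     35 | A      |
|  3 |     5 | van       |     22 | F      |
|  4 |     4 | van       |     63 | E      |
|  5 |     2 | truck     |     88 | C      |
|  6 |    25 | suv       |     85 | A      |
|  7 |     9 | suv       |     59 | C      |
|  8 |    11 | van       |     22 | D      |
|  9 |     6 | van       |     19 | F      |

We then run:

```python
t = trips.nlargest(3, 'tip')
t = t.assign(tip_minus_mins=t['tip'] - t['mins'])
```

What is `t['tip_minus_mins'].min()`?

-60

take 3 rows with largest tip:
   tip vehicle  mins zone
6   25     suv    85    A
2   23     suv    35    A
1   13     van     3    B
add column tip_minus_mins = t['tip'] - t['mins']:
   tip vehicle  mins zone  tip_minus_mins
6   25     suv    85    A             -60
2   23     suv    35    A             -12
1   13     van     3    B              10
The min of column 'tip_minus_mins' is -60.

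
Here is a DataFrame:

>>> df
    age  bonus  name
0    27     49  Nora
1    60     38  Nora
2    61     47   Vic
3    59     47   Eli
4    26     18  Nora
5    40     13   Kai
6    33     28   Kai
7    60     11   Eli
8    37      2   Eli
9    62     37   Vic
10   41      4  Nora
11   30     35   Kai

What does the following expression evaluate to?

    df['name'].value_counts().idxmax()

value_counts of name:
name
Nora    4
Eli     3
Kai     3
Vic     2
Name: count, dtype: int64
Finally, label with the largest value = Nora.

Nora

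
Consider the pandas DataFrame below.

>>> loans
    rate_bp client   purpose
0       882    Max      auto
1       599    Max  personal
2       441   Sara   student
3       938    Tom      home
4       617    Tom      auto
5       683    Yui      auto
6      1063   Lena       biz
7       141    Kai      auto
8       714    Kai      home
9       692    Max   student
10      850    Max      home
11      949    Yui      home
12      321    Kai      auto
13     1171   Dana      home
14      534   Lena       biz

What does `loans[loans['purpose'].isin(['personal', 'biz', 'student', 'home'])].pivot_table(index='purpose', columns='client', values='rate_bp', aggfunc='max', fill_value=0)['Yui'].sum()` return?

949

filter rows where purpose in ['personal', 'biz', 'student', 'home']:
    rate_bp client   purpose
1       599    Max  personal
2       441   Sara   student
3       938    Tom      home
6      1063   Lena       biz
8       714    Kai      home
9       692    Max   student
10      850    Max      home
11      949    Yui      home
13     1171   Dana      home
14      534   Lena       biz
pivot: rows=purpose, cols=client, max(rate_bp):
client    Dana  Kai  Lena  Max  Sara  Tom  Yui
purpose                                       
biz          0    0  1063    0     0    0    0
home      1171  714     0  850     0  938  949
personal     0    0     0  599     0    0    0
student      0    0     0  692   441    0    0
The sum of column 'Yui' is 949.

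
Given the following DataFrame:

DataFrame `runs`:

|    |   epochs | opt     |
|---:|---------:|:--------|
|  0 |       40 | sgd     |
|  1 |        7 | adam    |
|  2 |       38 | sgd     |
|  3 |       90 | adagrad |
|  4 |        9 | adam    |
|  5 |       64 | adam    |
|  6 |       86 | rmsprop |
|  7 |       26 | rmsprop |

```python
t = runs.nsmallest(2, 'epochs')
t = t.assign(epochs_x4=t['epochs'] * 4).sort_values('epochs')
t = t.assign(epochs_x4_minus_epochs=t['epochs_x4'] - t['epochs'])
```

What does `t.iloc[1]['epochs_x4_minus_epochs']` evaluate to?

take 2 rows with smallest epochs:
   epochs   opt
1       7  adam
4       9  adam
add column epochs_x4 = t['epochs'] * 4:
   epochs   opt  epochs_x4
1       7  adam         28
4       9  adam         36
sort by epochs:
   epochs   opt  epochs_x4
1       7  adam         28
4       9  adam         36
add column epochs_x4_minus_epochs = t['epochs_x4'] - t['epochs']:
   epochs   opt  epochs_x4  epochs_x4_minus_epochs
1       7  adam         28                      21
4       9  adam         36                      27

27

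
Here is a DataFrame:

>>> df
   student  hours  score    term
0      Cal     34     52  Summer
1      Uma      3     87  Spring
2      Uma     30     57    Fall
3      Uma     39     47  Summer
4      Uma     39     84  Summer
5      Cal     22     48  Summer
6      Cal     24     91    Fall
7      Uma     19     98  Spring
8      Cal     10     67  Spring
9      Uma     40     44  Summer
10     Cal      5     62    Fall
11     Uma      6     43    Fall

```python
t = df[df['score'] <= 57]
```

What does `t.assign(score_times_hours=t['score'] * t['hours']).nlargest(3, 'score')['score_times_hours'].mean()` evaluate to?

filter rows where score <= 57:
   student  hours  score    term
0      Cal     34     52  Summer
2      Uma     30     57    Fall
3      Uma     39     47  Summer
5      Cal     22     48  Summer
9      Uma     40     44  Summer
11     Uma      6     43    Fall
add column score_times_hours = t['score'] * t['hours']:
   student  hours  score    term  score_times_hours
0      Cal     34     52  Summer               1768
2      Uma     30     57    Fall               1710
3      Uma     39     47  Summer               1833
5      Cal     22     48  Summer               1056
9      Uma     40     44  Summer               1760
11     Uma      6     43    Fall                258
take 3 rows with largest score:
  student  hours  score    term  score_times_hours
2     Uma     30     57    Fall               1710
0     Cal     34     52  Summer               1768
5     Cal     22     48  Summer               1056
Taking the mean of column 'score_times_hours' gives 1511.33333333.

1511.33333333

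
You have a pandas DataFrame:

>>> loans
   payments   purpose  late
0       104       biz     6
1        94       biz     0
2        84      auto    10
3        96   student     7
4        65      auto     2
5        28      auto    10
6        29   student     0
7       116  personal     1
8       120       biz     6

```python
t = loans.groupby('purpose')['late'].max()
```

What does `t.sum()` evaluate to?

24

group by purpose, max of late:
purpose
auto        10
biz          6
personal     1
student      7
Name: late, dtype: int64
So sum() = 24.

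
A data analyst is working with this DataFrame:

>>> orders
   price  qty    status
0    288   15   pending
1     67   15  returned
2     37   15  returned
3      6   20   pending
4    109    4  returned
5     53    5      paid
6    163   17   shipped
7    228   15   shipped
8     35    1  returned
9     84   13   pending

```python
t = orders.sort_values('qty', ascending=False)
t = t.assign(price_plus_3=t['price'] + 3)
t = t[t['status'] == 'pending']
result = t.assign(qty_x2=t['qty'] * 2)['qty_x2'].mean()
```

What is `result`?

32.0

sort by qty descending:
   price  qty    status
3      6   20   pending
6    163   17   shipped
0    288   15   pending
1     67   15  returned
2     37   15  returned
7    228   15   shipped
9     84   13   pending
5     53    5      paid
4    109    4  returned
8     35    1  returned
add column price_plus_3 = t['price'] + 3:
   price  qty    status  price_plus_3
3      6   20   pending             9
6    163   17   shipped           166
0    288   15   pending           291
1     67   15  returned            70
2     37   15  returned            40
7    228   15   shipped           231
9     84   13   pending            87
5     53    5      paid            56
4    109    4  returned           112
8     35    1  returned            38
filter rows where status == 'pending':
   price  qty   status  price_plus_3
3      6   20  pending             9
0    288   15  pending           291
9     84   13  pending            87
add column qty_x2 = t['qty'] * 2:
   price  qty   status  price_plus_3  qty_x2
3      6   20  pending             9      40
0    288   15  pending           291      30
9     84   13  pending            87      26
Hence 32.0.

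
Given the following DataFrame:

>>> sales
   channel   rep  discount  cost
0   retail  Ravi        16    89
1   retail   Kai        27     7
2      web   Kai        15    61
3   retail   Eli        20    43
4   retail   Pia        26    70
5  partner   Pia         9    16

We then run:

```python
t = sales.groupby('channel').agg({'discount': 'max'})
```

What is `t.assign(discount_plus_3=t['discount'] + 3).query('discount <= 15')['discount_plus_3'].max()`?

group by channel, max of discount:
         discount
channel          
partner         9
retail         27
web            15
add column discount_plus_3 = t['discount'] + 3:
         discount  discount_plus_3
channel                           
partner         9               12
retail         27               30
web            15               18
filter rows where discount <= 15:
         discount  discount_plus_3
channel                           
partner         9               12
web            15               18

18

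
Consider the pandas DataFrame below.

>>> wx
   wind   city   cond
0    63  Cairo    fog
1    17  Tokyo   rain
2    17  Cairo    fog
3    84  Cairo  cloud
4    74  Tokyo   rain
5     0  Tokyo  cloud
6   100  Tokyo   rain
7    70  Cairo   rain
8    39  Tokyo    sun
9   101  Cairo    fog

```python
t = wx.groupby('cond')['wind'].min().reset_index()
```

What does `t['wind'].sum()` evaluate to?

73

group by cond, min of wind:
cond
cloud     0
fog      17
rain     17
sun      39
Name: wind, dtype: int64
reset_index():
    cond  wind
0  cloud     0
1    fog    17
2   rain    17
3    sun    39
Hence 73.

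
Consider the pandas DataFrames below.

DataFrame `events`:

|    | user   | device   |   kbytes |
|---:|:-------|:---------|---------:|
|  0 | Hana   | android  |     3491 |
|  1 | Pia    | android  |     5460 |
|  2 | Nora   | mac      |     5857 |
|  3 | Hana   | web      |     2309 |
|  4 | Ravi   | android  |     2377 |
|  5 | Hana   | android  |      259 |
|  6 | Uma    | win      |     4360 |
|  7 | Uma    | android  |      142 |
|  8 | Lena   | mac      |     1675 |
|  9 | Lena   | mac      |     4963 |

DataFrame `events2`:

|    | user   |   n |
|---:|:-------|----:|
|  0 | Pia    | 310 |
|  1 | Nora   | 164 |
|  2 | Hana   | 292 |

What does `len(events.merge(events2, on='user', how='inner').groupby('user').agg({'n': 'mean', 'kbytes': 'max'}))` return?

3

merge on 'user' (how='inner') → 5 rows:
   user   device  kbytes    n
0  Hana  android    3491  292
1   Pia  android    5460  310
2  Nora      mac    5857  164
3  Hana      web    2309  292
4  Hana  android     259  292
group by user: mean(n), max(kbytes):
          n  kbytes
user               
Hana  292.0    3491
Nora  164.0    5857
Pia   310.0    5460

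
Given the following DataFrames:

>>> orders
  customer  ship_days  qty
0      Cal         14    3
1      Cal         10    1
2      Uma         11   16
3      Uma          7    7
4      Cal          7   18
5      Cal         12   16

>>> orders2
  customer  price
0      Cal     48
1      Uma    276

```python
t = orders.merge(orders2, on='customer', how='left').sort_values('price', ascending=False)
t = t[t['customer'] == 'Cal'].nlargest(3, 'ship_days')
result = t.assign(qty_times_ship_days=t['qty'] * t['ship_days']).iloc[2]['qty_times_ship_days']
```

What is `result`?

10

merge on 'customer' (how='left') → 6 rows:
  customer  ship_days  qty  price
0      Cal         14    3     48
1      Cal         10    1     48
2      Uma         11   16    276
3      Uma          7    7    276
4      Cal          7   18     48
5      Cal         12   16     48
sort by price descending:
  customer  ship_days  qty  price
2      Uma         11   16    276
3      Uma          7    7    276
0      Cal         14    3     48
1      Cal         10    1     48
4      Cal          7   18     48
5      Cal         12   16     48
filter rows where customer == 'Cal':
  customer  ship_days  qty  price
0      Cal         14    3     48
1      Cal         10    1     48
4      Cal          7   18     48
5      Cal         12   16     48
take 3 rows with largest ship_days:
  customer  ship_days  qty  price
0      Cal         14    3     48
5      Cal         12   16     48
1      Cal         10    1     48
add column qty_times_ship_days = t['qty'] * t['ship_days']:
  customer  ship_days  qty  price  qty_times_ship_days
0      Cal         14    3     48                   42
5      Cal         12   16     48                  192
1      Cal         10    1     48                   10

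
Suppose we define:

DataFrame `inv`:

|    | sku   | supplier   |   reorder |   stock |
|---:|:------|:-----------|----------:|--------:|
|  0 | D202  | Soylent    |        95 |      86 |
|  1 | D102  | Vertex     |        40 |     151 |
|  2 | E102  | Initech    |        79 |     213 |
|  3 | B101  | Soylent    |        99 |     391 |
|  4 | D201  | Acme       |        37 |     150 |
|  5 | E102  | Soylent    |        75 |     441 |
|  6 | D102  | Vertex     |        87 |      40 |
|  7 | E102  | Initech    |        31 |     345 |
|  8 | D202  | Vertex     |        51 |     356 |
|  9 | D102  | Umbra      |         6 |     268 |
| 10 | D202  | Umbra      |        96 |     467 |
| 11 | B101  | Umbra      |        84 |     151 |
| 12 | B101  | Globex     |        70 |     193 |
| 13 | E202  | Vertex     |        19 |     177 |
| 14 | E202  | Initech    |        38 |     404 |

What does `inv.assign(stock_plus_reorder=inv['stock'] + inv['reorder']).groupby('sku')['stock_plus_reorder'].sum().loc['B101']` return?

988

add column stock_plus_reorder = inv['stock'] + inv['reorder']:
     sku supplier  reorder  stock  stock_plus_reorder
0   D202  Soylent       95     86                 181
1   D102   Vertex       40    151                 191
2   E102  Initech       79    213                 292
3   B101  Soylent       99    391                 490
4   D201     Acme       37    150                 187
5   E102  Soylent       75    441                 516
6   D102   Vertex       87     40                 127
7   E102  Initech       31    345                 376
8   D202   Vertex       51    356                 407
9   D102    Umbra        6    268                 274
10  D202    Umbra       96    467                 563
11  B101    Umbra       84    151                 235
12  B101   Globex       70    193                 263
13  E202   Vertex       19    177                 196
14  E202  Initech       38    404                 442
group by sku, sum of stock_plus_reorder:
sku
B101     988
D102     592
D201     187
D202    1151
E102    1184
E202     638
Name: stock_plus_reorder, dtype: int64
value at index 'B101' → 988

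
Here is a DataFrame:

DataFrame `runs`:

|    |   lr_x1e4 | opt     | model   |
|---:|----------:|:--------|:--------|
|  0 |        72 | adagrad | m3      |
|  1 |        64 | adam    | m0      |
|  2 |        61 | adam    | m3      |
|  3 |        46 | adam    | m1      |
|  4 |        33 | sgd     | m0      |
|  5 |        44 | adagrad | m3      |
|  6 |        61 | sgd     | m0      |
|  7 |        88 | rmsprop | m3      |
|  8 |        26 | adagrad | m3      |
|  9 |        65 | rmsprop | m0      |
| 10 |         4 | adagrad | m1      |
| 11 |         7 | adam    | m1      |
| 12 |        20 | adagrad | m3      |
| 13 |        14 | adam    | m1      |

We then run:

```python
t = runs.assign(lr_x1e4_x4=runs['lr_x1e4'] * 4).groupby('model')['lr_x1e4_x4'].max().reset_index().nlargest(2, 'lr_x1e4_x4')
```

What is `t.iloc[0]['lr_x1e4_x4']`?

352

add column lr_x1e4_x4 = runs['lr_x1e4'] * 4:
    lr_x1e4      opt model  lr_x1e4_x4
0        72  adagrad    m3         288
1        64     adam    m0         256
2        61     adam    m3         244
3        46     adam    m1         184
4        33      sgd    m0         132
5        44  adagrad    m3         176
6        61      sgd    m0         244
7        88  rmsprop    m3         352
8        26  adagrad    m3         104
9        65  rmsprop    m0         260
10        4  adagrad    m1          16
11        7     adam    m1          28
12       20  adagrad    m3          80
13       14     adam    m1          56
group by model, max of lr_x1e4_x4:
model
m0    260
m1    184
m3    352
Name: lr_x1e4_x4, dtype: int64
reset_index():
  model  lr_x1e4_x4
0    m0         260
1    m1         184
2    m3         352
take 2 rows with largest lr_x1e4_x4:
  model  lr_x1e4_x4
2    m3         352
0    m0         260
Reading off the value at position 0, column 'lr_x1e4_x4', we get 352.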